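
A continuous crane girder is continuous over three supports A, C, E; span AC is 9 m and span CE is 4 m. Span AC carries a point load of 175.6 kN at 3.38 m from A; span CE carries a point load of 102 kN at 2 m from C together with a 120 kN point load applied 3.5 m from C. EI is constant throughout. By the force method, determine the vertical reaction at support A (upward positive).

Release continuity at C by inserting a hinge; the redundant is the internal moment M_C. The primary structure is two simply-supported spans AC and CE.
Discontinuity in slope at C on the released structure — sum the simple-span end rotations:
  span AC: point load 175.6 at a = 3.38: Pab(L + a)/(6LEI) = 764.7/EI
  span CE: point load 102 at a = 2: Pab(L + b)/(6LEI) = 102/EI
  span CE: point load 120 at a = 3.5: Pab(L + b)/(6LEI) = 39.38/EI
  relative rotation θ_0 = (764.7 + 141.4)/EI = 906.1/EI
A unit hogging moment at C produces rotation L₁/(3EI) + L₂/(3EI) = 4.333/EI.
Slope continuity at C: θ_0 = M_C·4.333/EI, so M_C = 906.1/4.333 = 209.1 kN·m (hogging).
Span AC, ΣM about A with M_C applied at C: R_C^{AC}·9 = 593.5 + 209.1, so R_C^{AC} = 89.18 kN and R_A = 175.6 − 89.18 = 86.42 kN.

R_A = 86.42 kN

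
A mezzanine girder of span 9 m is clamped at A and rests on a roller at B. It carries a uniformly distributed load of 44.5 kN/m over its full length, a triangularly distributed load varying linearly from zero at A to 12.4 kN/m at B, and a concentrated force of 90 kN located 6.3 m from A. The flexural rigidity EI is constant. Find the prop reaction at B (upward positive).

R_B = 231.6 kN

Remove the prop at B; the released (primary) structure is a cantilever built in at A.
Deflection at B on the released cantilever, summing each load's contribution:
  UDL 44.5: wL⁴/(8EI) = 36496/EI
  triangular load, peak 12.4 at the free end: 11w₀L⁴/(120EI) = 7458/EI
  point load 90 at a = 6.3: Pa²(3L − a)/(6EI) = 12324/EI
  δ_0 = 56277/EI
Tip deflection under a unit load at B: L³/(3EI) = 243/EI.
The prop prevents deflection at B: R_B = δ_0/δ_{BB} = 56277/243 = 231.6 kN.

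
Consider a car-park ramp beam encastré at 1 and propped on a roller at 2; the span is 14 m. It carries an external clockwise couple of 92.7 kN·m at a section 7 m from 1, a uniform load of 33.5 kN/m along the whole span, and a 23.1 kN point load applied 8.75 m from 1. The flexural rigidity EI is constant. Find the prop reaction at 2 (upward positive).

R_2 = 194 kN

Release the roller at 2. Primary structure: cantilever fixed at 1.
Primary-structure tip deflection at 2 by superposition:
  clockwise couple 92.7 at a = 7: M₀a(2L − a)/(2EI) = 6813/EI
  UDL 33.5: wL⁴/(8EI) = 160867/EI
  point load 23.1 at a = 8.75: Pa²(3L − a)/(6EI) = 9801/EI
  δ_0 = 177481/EI
Flexibility coefficient — unit upward force at 2: δ_{22} = L³/(3EI) = 914.7/EI.
The prop prevents deflection at 2: R_2 = δ_0/δ_{22} = 177481/914.7 = 194 kN.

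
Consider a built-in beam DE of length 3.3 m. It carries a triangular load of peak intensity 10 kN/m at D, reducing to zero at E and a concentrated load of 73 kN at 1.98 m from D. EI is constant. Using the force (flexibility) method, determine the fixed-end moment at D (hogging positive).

Release both end moments; the primary structure is a simply-supported span DE with redundants M_D and M_E.
End rotations of the released simple span under the applied load (×1/EI):
  at D: triangular load, peak 10: w₀L³/(45EI) = 7.986/EI
  at E: triangular load, peak 10: 7w₀L³/(360EI) = 6.988/EI
  at D: point load 73 at a = 1.98: Pab(L + b)/(6LEI) = 44.52/EI
  at E: point load 73 at a = 1.98: Pab(L + a)/(6LEI) = 50.88/EI
  θ_D0 = 52.5/EI,  θ_E0 = 57.87/EI
Flexibility coefficients: a unit moment at one end gives L/(3EI) there and L/(6EI) at the far end, so f₁₁ = f₂₂ = 1.1/EI and f₁₂ = f₂₁ = 0.55/EI.
Compatibility — zero rotation at each built-in end:
  1.1 M_D + 0.55 M_E = 52.5
  0.55 M_D + 1.1 M_E = 57.87
Solving the pair gives M_D = 28.57 kN·m and M_E = 38.32 kN·m (hogging).

M_D = 28.57 kN·m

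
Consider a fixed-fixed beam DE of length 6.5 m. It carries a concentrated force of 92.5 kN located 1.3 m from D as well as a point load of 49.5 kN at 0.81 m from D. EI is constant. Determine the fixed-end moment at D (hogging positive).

M_D = 107.7 kN·m

Release both end moments; the primary structure is a simply-supported span DE with redundants M_D and M_E.
Simple-span end rotations at D and E under the given loads:
  at D: point load 92.5 at a = 1.3: Pab(L + b)/(6LEI) = 187.6/EI
  at E: point load 92.5 at a = 1.3: Pab(L + a)/(6LEI) = 125.1/EI
  at D: point load 49.5 at a = 0.81: Pab(L + b)/(6LEI) = 71.31/EI
  at E: point load 49.5 at a = 0.81: Pab(L + a)/(6LEI) = 42.76/EI
  θ_D0 = 258.9/EI,  θ_E0 = 167.8/EI
Flexibility coefficients: a unit moment at one end gives L/(3EI) there and L/(6EI) at the far end, so f₁₁ = f₂₂ = 2.167/EI and f₁₂ = f₂₁ = 1.083/EI.
Compatibility — zero rotation at each built-in end:
  2.167 M_D + 1.083 M_E = 258.9
  1.083 M_D + 2.167 M_E = 167.8
Solving the pair gives M_D = 107.7 kN·m and M_E = 23.61 kN·m (hogging).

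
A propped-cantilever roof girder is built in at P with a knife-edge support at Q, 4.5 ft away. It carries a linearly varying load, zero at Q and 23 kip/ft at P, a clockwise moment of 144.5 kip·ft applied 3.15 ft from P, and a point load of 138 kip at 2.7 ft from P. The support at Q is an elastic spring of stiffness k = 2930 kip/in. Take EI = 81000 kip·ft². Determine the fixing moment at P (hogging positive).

Remove the prop at Q; the released (primary) structure is a cantilever built in at P.
Free-end deflection of the primary structure under the applied loading (downward +):
  triangular load, peak 23 at the fixed end: w₀L⁴/(30EI) = 314.4/EI
  clockwise couple 144.5 at a = 3.15: M₀a(2L − a)/(2EI) = 1331/EI
  point load 138 at a = 2.7: Pa²(3L − a)/(6EI) = 1811/EI
  δ_0 = 3457/EI
Flexibility coefficient — unit upward force at Q: δ_{QQ} = L³/(3EI) = 30.38/EI.
With EI = 81000 kip·ft²: δ_0 = 0.042674 ft and δ_{QQ} = 0.000375 ft/kip.
Compatibility — the spring shortens by R_Q/k under the reaction it provides: δ_0 − R_Q·δ_{QQ} = R_Q/k. With 1/k = 1/(2930×12) ft/kip = 0.000028 ft/kip, R_Q = δ_0 / (δ_{QQ} + 1/k) = 0.042674 / (0.000375 + 0.000028) = 105.8 kip.
Moment equilibrium about P: M_P = Σ(load moments about P) − R_Q·L = 594.7 − 105.8×4.5 = 118.7 kip·ft.

M_P = 118.7 kip·ft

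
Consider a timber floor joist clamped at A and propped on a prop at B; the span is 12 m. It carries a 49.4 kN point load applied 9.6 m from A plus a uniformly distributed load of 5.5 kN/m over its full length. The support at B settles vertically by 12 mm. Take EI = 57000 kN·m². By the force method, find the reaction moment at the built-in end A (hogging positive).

M_A = 170.2 kN·m

Remove the prop at B; the released (primary) structure is a cantilever built in at A.
Primary-structure tip deflection at B by superposition:
  point load 49.4 at a = 9.6: Pa²(3L − a)/(6EI) = 20032/EI
  UDL 5.5: wL⁴/(8EI) = 14256/EI
  δ_0 = 34288/EI
Flexibility coefficient — unit upward force at B: δ_{BB} = L³/(3EI) = 576/EI.
With EI = 57000 kN·m²: δ_0 = 0.60154 m and δ_{BB} = 0.010105 m/kN.
Compatibility — the beam at B must follow the support down by 0.012 m: δ_0 − R_B·δ_{BB} = 0.012, so R_B = (0.60154 − 0.012)/0.010105 = 58.34 kN.
Moment equilibrium about A: M_A = Σ(load moments about A) − R_B·L = 870.2 − 58.34×12 = 170.2 kN·m.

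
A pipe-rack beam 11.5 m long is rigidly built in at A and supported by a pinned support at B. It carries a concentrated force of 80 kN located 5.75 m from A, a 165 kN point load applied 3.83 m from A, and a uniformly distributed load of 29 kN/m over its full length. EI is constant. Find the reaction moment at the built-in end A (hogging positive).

Choose R_B as the redundant. The primary structure is the cantilever fixed at A.
Free-end deflection of the primary structure under the applied loading (downward +):
  point load 80 at a = 5.75: Pa²(3L − a)/(6EI) = 12674/EI
  point load 165 at a = 3.83: Pa²(3L − a)/(6EI) = 12372/EI
  UDL 29: wL⁴/(8EI) = 63401/EI
  δ_0 = 88448/EI
Tip deflection under a unit load at B: L³/(3EI) = 507/EI.
Compatibility at B: δ_0 − R_B·δ_{BB} = 0, so R_B = 88448/507 = 174.5 kN.
Moment equilibrium about A: M_A = Σ(load moments about A) − R_B·L = 3010 − 174.5×11.5 = 1003 kN·m.

M_A = 1003 kN·m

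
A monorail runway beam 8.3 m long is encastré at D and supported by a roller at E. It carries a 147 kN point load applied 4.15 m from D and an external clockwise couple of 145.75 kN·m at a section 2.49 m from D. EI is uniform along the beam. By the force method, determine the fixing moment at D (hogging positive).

Take the reaction at E as the redundant and release it; the primary structure is a cantilever fixed at D.
Deflection at E on the released cantilever, summing each load's contribution:
  point load 147 at a = 4.15: Pa²(3L − a)/(6EI) = 8755/EI
  clockwise couple 145.75 at a = 2.49: M₀a(2L − a)/(2EI) = 2560/EI
  δ_0 = 11316/EI
Tip deflection under a unit load at E: L³/(3EI) = 190.6/EI.
The prop prevents deflection at E: R_E = δ_0/δ_{EE} = 11316/190.6 = 59.37 kN.
Moment equilibrium about D: M_D = Σ(load moments about D) − R_E·L = 755.8 − 59.37×8.3 = 263 kN·m.

M_D = 263 kN·m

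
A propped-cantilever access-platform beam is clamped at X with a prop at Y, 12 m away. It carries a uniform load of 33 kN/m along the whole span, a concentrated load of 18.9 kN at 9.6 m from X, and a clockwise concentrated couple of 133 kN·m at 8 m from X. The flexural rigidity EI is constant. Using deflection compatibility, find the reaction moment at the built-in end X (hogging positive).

M_X = 571.4 kN·m

Choose R_Y as the redundant. The primary structure is the cantilever fixed at X.
Free-end deflection of the primary structure under the applied loading (downward +):
  UDL 33: wL⁴/(8EI) = 85536/EI
  point load 18.9 at a = 9.6: Pa²(3L − a)/(6EI) = 7664/EI
  clockwise couple 133 at a = 8: M₀a(2L − a)/(2EI) = 8512/EI
  δ_0 = 101712/EI
Flexibility coefficient — unit upward force at Y: δ_{YY} = L³/(3EI) = 576/EI.
The prop prevents deflection at Y: R_Y = δ_0/δ_{YY} = 101712/576 = 176.6 kN.
Moment equilibrium about X: M_X = Σ(load moments about X) − R_Y·L = 2690 − 176.6×12 = 571.4 kN·m.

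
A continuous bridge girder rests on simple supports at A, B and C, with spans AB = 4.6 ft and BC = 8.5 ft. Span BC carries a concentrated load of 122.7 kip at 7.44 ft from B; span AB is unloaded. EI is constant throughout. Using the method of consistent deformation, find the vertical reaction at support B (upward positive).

Insert a hinge at B; M_B is the redundant, and each span becomes simply supported.
End slopes at the hinge B, treating each span as simply supported:
  span BC: point load 122.7 at a = 7.44: Pab(L + b)/(6LEI) = 181.4/EI
  relative rotation θ_0 = (0 + 181.4)/EI = 181.4/EI
A unit hogging moment at B produces rotation L₁/(3EI) + L₂/(3EI) = 4.367/EI.
Compatibility: M_B·(L₁+L₂)/(3EI) = θ_0, giving M_B = 41.54 kip·ft (hogging).
Span AB, ΣM about A with M_B applied at B: R_B^{AB}·4.6 = 0 + 41.54, so R_B^{AB} = 9.03 kip and R_A = 0 − 9.03 = -9.03 kip.
Span BC, ΣM about C: R_B^{BC}·8.5 = 130.1 + 41.54, so R_B^{BC} = 20.19 kip and R_C = 122.7 − 20.19 = 102.5 kip.
R_B = 9.03 + 20.19 = 29.22 kip.

R_B = 29.22 kip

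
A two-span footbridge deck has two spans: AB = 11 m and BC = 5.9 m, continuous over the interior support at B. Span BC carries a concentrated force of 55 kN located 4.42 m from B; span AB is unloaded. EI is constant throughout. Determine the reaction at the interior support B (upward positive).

Insert a hinge at B; M_B is the redundant, and each span becomes simply supported.
End slopes at the hinge B, treating each span as simply supported:
  span BC: point load 55 at a = 4.42: Pab(L + b)/(6LEI) = 75.01/EI
  relative rotation θ_0 = (0 + 75.01)/EI = 75.01/EI
A unit hogging moment at B produces rotation L₁/(3EI) + L₂/(3EI) = 5.633/EI.
Slope continuity at B: θ_0 = M_B·5.633/EI, so M_B = 75.01/5.633 = 13.31 kN·m (hogging).
Span AB, ΣM about A with M_B applied at B: R_B^{AB}·11 = 0 + 13.31, so R_B^{AB} = 1.21 kN and R_A = 0 − 1.21 = -1.21 kN.
Span BC, ΣM about C: R_B^{BC}·5.9 = 81.4 + 13.31, so R_B^{BC} = 16.05 kN and R_C = 55 − 16.05 = 38.95 kN.
R_B = 1.21 + 16.05 = 17.26 kN.

R_B = 17.26 kN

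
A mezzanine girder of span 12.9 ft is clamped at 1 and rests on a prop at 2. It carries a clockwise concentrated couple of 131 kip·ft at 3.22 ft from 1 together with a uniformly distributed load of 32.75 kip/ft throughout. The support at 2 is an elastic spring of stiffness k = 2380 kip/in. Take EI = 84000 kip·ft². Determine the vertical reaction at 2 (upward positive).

R_2 = 164.4 kip

Release the roller at 2. Primary structure: cantilever fixed at 1.
Deflection at 2 on the released cantilever, summing each load's contribution:
  clockwise couple 131 at a = 3.22: M₀a(2L − a)/(2EI) = 4762/EI
  UDL 32.75: wL⁴/(8EI) = 113365/EI
  δ_0 = 118128/EI
Flexibility coefficient — unit upward force at 2: δ_{22} = L³/(3EI) = 715.6/EI.
With EI = 84000 kip·ft²: δ_0 = 1.4063 ft and δ_{22} = 0.008519 ft/kip.
Compatibility — the spring shortens by R_2/k under the reaction it provides: δ_0 − R_2·δ_{22} = R_2/k. With 1/k = 1/(2380×12) ft/kip = 0.000035 ft/kip, R_2 = δ_0 / (δ_{22} + 1/k) = 1.4063 / (0.008519 + 0.000035) = 164.4 kip.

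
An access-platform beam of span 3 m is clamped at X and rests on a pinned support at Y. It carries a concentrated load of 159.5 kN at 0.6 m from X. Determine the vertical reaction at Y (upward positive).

R_Y = 8.932 kN

Remove the prop at Y; the released (primary) structure is a cantilever built in at X.
Free-end deflection of the primary structure under the applied loading (downward +):
  point load 159.5 at a = 0.6: Pa²(3L − a)/(6EI) = 80.39/EI
Tip deflection under a unit load at Y: L³/(3EI) = 9/EI.
Compatibility at Y: δ_0 − R_Y·δ_{YY} = 0, so R_Y = 80.39/9 = 8.932 kN.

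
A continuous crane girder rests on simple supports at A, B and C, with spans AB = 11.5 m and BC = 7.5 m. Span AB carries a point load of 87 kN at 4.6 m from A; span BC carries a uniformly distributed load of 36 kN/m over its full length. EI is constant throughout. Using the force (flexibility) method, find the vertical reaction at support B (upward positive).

R_B = 214.2 kN

Insert a hinge at B; M_B is the redundant, and each span becomes simply supported.
Rotations at B on the released spans (each span's end-slope, ×1/EI):
  span AB: point load 87 at a = 4.6: Pab(L + a)/(6LEI) = 644.3/EI
  span BC: UDL 36: wL³/(24EI) = 632.8/EI
  relative rotation θ_0 = (644.3 + 632.8)/EI = 1277/EI
A unit hogging moment at B produces rotation L₁/(3EI) + L₂/(3EI) = 6.333/EI.
Compatibility: M_B·(L₁+L₂)/(3EI) = θ_0, giving M_B = 201.7 kN·m (hogging).
Span AB, ΣM about A with M_B applied at B: R_B^{AB}·11.5 = 400.2 + 201.7, so R_B^{AB} = 52.34 kN and R_A = 87 − 52.34 = 34.66 kN.
Span BC, ΣM about C: R_B^{BC}·7.5 = 1012 + 201.7, so R_B^{BC} = 161.9 kN and R_C = 270 − 161.9 = 108.1 kN.
R_B = 52.34 + 161.9 = 214.2 kN.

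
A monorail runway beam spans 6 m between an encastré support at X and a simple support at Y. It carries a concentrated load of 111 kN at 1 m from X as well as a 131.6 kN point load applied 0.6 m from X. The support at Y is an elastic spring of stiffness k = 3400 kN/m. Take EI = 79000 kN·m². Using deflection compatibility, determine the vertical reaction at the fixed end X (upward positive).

Take the reaction at Y as the redundant and release it; the primary structure is a cantilever fixed at X.
Free-end deflection of the primary structure under the applied loading (downward +):
  point load 111 at a = 1: Pa²(3L − a)/(6EI) = 314.5/EI
  point load 131.6 at a = 0.6: Pa²(3L − a)/(6EI) = 137.4/EI
  δ_0 = 451.9/EI
Tip deflection under a unit load at Y: L³/(3EI) = 72/EI.
With EI = 79000 kN·m²: δ_0 = 0.00572 m and δ_{YY} = 0.000911 m/kN.
Compatibility — the spring shortens by R_Y/k under the reaction it provides: δ_0 − R_Y·δ_{YY} = R_Y/k. With 1/k = 0.000294 m/kN, R_Y = δ_0 / (δ_{YY} + 1/k) = 0.00572 / (0.000911 + 0.000294) = 4.745 kN.
Vertical equilibrium: R_X = ΣP − R_Y = 242.6 − 4.745 = 237.9 kN.

R_X = 237.9 kN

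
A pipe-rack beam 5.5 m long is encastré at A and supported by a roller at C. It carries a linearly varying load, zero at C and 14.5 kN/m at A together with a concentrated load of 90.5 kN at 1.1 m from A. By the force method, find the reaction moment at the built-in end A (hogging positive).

M_A = 100.9 kN·m

Remove the prop at C; the released (primary) structure is a cantilever built in at A.
Primary-structure tip deflection at C by superposition:
  triangular load, peak 14.5 at the fixed end: w₀L⁴/(30EI) = 442.3/EI
  point load 90.5 at a = 1.1: Pa²(3L − a)/(6EI) = 281.1/EI
  δ_0 = 723.3/EI
Flexibility coefficient — unit upward force at C: δ_{CC} = L³/(3EI) = 55.46/EI.
Compatibility at C: δ_0 − R_C·δ_{CC} = 0, so R_C = 723.3/55.46 = 13.04 kN.
Moment equilibrium about A: M_A = Σ(load moments about A) − R_C·L = 172.7 − 13.04×5.5 = 100.9 kN·m.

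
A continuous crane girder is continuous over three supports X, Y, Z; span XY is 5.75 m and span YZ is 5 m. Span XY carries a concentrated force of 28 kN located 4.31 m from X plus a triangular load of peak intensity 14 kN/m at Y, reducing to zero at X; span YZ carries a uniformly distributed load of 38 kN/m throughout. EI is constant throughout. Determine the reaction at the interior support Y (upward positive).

R_Y = 174.9 kN

Take M_Y as the redundant. Released structure: two simple spans XY and YZ with a hinge at Y.
Discontinuity in slope at Y on the released structure — sum the simple-span end rotations:
  span XY: point load 28 at a = 4.31: Pab(L + a)/(6LEI) = 50.67/EI
  span XY: triangular load, peak 14: w₀L³/(45EI) = 59.15/EI
  span YZ: UDL 38: wL³/(24EI) = 197.9/EI
  relative rotation θ_0 = (109.8 + 197.9)/EI = 307.7/EI
A unit hogging moment at Y produces rotation L₁/(3EI) + L₂/(3EI) = 3.583/EI.
Slope continuity at Y: θ_0 = M_Y·3.583/EI, so M_Y = 307.7/3.583 = 85.88 kN·m (hogging).
Span XY, ΣM about X with M_Y applied at Y: R_Y^{XY}·5.75 = 275 + 85.88, so R_Y^{XY} = 62.76 kN and R_X = 68.25 − 62.76 = 5.493 kN.
Span YZ, ΣM about Z: R_Y^{YZ}·5 = 475 + 85.88, so R_Y^{YZ} = 112.2 kN and R_Z = 190 − 112.2 = 77.82 kN.
R_Y = 62.76 + 112.2 = 174.9 kN.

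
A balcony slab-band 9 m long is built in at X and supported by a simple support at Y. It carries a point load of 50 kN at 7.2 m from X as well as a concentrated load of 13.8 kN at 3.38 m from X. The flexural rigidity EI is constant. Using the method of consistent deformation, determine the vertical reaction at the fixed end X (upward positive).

Take the reaction at Y as the redundant and release it; the primary structure is a cantilever fixed at X.
Deflection at Y on the released cantilever, summing each load's contribution:
  point load 50 at a = 7.2: Pa²(3L − a)/(6EI) = 8554/EI
  point load 13.8 at a = 3.38: Pa²(3L − a)/(6EI) = 620.6/EI
  δ_0 = 9174/EI
Flexibility coefficient — unit upward force at Y: δ_{YY} = L³/(3EI) = 243/EI.
The prop prevents deflection at Y: R_Y = δ_0/δ_{YY} = 9174/243 = 37.75 kN.
Vertical equilibrium: R_X = ΣP − R_Y = 63.8 − 37.75 = 26.05 kN.

R_X = 26.05 kN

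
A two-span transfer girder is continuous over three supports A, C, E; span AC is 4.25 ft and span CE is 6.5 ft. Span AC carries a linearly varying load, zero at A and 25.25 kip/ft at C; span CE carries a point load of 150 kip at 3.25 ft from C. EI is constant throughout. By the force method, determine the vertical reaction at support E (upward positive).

R_E = 56.14 kip

Take M_C as the redundant. Released structure: two simple spans AC and CE with a hinge at C.
Rotations at C on the released spans (each span's end-slope, ×1/EI):
  span AC: triangular load, peak 25.25: w₀L³/(45EI) = 43.07/EI
  span CE: point load 150 at a = 3.25: Pab(L + b)/(6LEI) = 396.1/EI
  relative rotation θ_0 = (43.07 + 396.1)/EI = 439.2/EI
A unit hogging moment at C produces rotation L₁/(3EI) + L₂/(3EI) = 3.583/EI.
Compatibility: M_C·(L₁+L₂)/(3EI) = θ_0, giving M_C = 122.6 kip·ft (hogging).
Span CE, ΣM about E: R_C^{CE}·6.5 = 487.5 + 122.6, so R_C^{CE} = 93.86 kip and R_E = 150 − 93.86 = 56.14 kip.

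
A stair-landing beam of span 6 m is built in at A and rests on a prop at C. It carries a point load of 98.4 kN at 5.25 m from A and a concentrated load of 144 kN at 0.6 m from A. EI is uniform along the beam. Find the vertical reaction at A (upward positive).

Choose R_C as the redundant. The primary structure is the cantilever fixed at A.
Deflection at C on the released cantilever, summing each load's contribution:
  point load 98.4 at a = 5.25: Pa²(3L − a)/(6EI) = 5763/EI
  point load 144 at a = 0.6: Pa²(3L − a)/(6EI) = 150.3/EI
  δ_0 = 5914/EI
Flexibility coefficient — unit upward force at C: δ_{CC} = L³/(3EI) = 72/EI.
The prop prevents deflection at C: R_C = δ_0/δ_{CC} = 5914/72 = 82.13 kN.
Vertical equilibrium: R_A = ΣP − R_C = 242.4 − 82.13 = 160.3 kN.

R_A = 160.3 kN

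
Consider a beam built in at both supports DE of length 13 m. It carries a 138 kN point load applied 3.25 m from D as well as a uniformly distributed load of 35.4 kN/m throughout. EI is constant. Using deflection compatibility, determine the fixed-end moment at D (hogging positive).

Take the two fixed-end moments M_D, M_E as redundants; the released structure is the simple span DE.
Simple-span end rotations at D and E under the given loads:
  at D: point load 138 at a = 3.25: Pab(L + b)/(6LEI) = 1275/EI
  at E: point load 138 at a = 3.25: Pab(L + a)/(6LEI) = 911/EI
  at D: UDL 35.4: wL³/(24EI) = 3241/EI
  at E: UDL 35.4: wL³/(24EI) = 3241/EI
  θ_D0 = 4516/EI,  θ_E0 = 4152/EI
Flexibility coefficients: a unit moment at one end gives L/(3EI) there and L/(6EI) at the far end, so f₁₁ = f₂₂ = 4.333/EI and f₁₂ = f₂₁ = 2.167/EI.
Compatibility — zero rotation at each built-in end:
  4.333 M_D + 2.167 M_E = 4516
  2.167 M_D + 4.333 M_E = 4152
Solving the pair gives M_D = 750.8 kN·m and M_E = 582.6 kN·m (hogging).

M_D = 750.8 kN·m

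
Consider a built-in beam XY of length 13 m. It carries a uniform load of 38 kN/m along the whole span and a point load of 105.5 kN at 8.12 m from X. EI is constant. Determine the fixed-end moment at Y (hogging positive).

M_Y = 736 kN·m

Release both end moments; the primary structure is a simply-supported span XY with redundants M_X and M_Y.
On the primary (simply-supported) span, the end slopes from the loading are:
  at X: UDL 38: wL³/(24EI) = 3479/EI
  at Y: UDL 38: wL³/(24EI) = 3479/EI
  at X: point load 105.5 at a = 8.12: Pab(L + b)/(6LEI) = 958.3/EI
  at Y: point load 105.5 at a = 8.12: Pab(L + a)/(6LEI) = 1132/EI
  θ_X0 = 4437/EI,  θ_Y0 = 4611/EI
Flexibility coefficients: a unit moment at one end gives L/(3EI) there and L/(6EI) at the far end, so f₁₁ = f₂₂ = 4.333/EI and f₁₂ = f₂₁ = 2.167/EI.
Compatibility — zero rotation at each built-in end:
  4.333 M_X + 2.167 M_Y = 4437
  2.167 M_X + 4.333 M_Y = 4611
Solving the pair gives M_X = 655.9 kN·m and M_Y = 736 kN·m (hogging).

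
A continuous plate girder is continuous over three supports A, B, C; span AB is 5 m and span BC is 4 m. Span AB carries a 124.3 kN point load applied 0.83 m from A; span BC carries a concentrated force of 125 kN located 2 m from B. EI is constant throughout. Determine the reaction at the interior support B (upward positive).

Release continuity at B by inserting a hinge; the redundant is the internal moment M_B. The primary structure is two simply-supported spans AB and BC.
Rotations at B on the released spans (each span's end-slope, ×1/EI):
  span AB: point load 124.3 at a = 0.83: Pab(L + a)/(6LEI) = 83.61/EI
  span BC: point load 125 at a = 2: Pab(L + b)/(6LEI) = 125/EI
  relative rotation θ_0 = (83.61 + 125)/EI = 208.6/EI
A unit hogging moment at B produces rotation L₁/(3EI) + L₂/(3EI) = 3/EI.
Compatibility: M_B·(L₁+L₂)/(3EI) = θ_0, giving M_B = 69.54 kN·m (hogging).
Span AB, ΣM about A with M_B applied at B: R_B^{AB}·5 = 103.2 + 69.54, so R_B^{AB} = 34.54 kN and R_A = 124.3 − 34.54 = 89.76 kN.
Span BC, ΣM about C: R_B^{BC}·4 = 250 + 69.54, so R_B^{BC} = 79.88 kN and R_C = 125 − 79.88 = 45.12 kN.
R_B = 34.54 + 79.88 = 114.4 kN.

R_B = 114.4 kN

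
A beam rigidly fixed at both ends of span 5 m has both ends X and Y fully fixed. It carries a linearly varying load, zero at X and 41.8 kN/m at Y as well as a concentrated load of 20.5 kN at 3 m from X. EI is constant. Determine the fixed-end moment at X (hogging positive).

M_X = 44.67 kN·m

Release both end moments; the primary structure is a simply-supported span XY with redundants M_X and M_Y.
On the primary (simply-supported) span, the end slopes from the loading are:
  at X: triangular load, peak 41.8: 7w₀L³/(360EI) = 101.6/EI
  at Y: triangular load, peak 41.8: w₀L³/(45EI) = 116.1/EI
  at X: point load 20.5 at a = 3: Pab(L + b)/(6LEI) = 28.7/EI
  at Y: point load 20.5 at a = 3: Pab(L + a)/(6LEI) = 32.8/EI
  θ_X0 = 130.3/EI,  θ_Y0 = 148.9/EI
Flexibility coefficients: a unit moment at one end gives L/(3EI) there and L/(6EI) at the far end, so f₁₁ = f₂₂ = 1.667/EI and f₁₂ = f₂₁ = 0.8333/EI.
Compatibility — zero rotation at each built-in end:
  1.667 M_X + 0.8333 M_Y = 130.3
  0.8333 M_X + 1.667 M_Y = 148.9
Solving the pair gives M_X = 44.67 kN·m and M_Y = 67.01 kN·m (hogging).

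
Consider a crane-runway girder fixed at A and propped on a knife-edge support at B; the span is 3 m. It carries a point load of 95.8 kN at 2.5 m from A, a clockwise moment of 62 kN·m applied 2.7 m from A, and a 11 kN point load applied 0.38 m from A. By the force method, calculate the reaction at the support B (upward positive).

R_B = 103 kN

Remove the prop at B; the released (primary) structure is a cantilever built in at A.
Deflection at B on the released cantilever, summing each load's contribution:
  point load 95.8 at a = 2.5: Pa²(3L − a)/(6EI) = 648.6/EI
  clockwise couple 62 at a = 2.7: M₀a(2L − a)/(2EI) = 276.2/EI
  point load 11 at a = 0.38: Pa²(3L − a)/(6EI) = 2.282/EI
  δ_0 = 927.1/EI
Tip deflection under a unit load at B: L³/(3EI) = 9/EI.
The prop prevents deflection at B: R_B = δ_0/δ_{BB} = 927.1/9 = 103 kN.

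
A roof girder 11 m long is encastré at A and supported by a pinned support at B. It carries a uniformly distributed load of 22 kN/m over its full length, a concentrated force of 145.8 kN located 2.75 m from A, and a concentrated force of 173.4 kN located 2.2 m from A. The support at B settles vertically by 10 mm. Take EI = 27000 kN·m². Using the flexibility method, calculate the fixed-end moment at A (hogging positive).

M_A = 877.2 kN·m

Take the reaction at B as the redundant and release it; the primary structure is a cantilever fixed at A.
Primary-structure tip deflection at B by superposition:
  UDL 22: wL⁴/(8EI) = 40263/EI
  point load 145.8 at a = 2.75: Pa²(3L − a)/(6EI) = 5559/EI
  point load 173.4 at a = 2.2: Pa²(3L − a)/(6EI) = 4308/EI
  δ_0 = 50130/EI
Tip deflection under a unit load at B: L³/(3EI) = 443.7/EI.
With EI = 27000 kN·m²: δ_0 = 1.8567 m and δ_{BB} = 0.016432 m/kN.
Compatibility — the beam at B must follow the support down by 0.01 m: δ_0 − R_B·δ_{BB} = 0.01, so R_B = (1.8567 − 0.01)/0.016432 = 112.4 kN.
Moment equilibrium about A: M_A = Σ(load moments about A) − R_B·L = 2113 − 112.4×11 = 877.2 kN·m.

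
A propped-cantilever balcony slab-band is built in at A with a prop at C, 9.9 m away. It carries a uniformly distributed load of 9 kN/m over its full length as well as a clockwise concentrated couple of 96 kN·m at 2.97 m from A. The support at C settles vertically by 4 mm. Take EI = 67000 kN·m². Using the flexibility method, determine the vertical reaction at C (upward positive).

R_C = 40 kN

Release the roller at C. Primary structure: cantilever fixed at A.
Primary-structure tip deflection at C by superposition:
  UDL 9: wL⁴/(8EI) = 10807/EI
  clockwise couple 96 at a = 2.97: M₀a(2L − a)/(2EI) = 2399/EI
  δ_0 = 13206/EI
Tip deflection under a unit load at C: L³/(3EI) = 323.4/EI.
With EI = 67000 kN·m²: δ_0 = 0.1971 m and δ_{CC} = 0.004827 m/kN.
Compatibility — the beam at C must follow the support down by 0.004 m: δ_0 − R_C·δ_{CC} = 0.004, so R_C = (0.1971 − 0.004)/0.004827 = 40 kN.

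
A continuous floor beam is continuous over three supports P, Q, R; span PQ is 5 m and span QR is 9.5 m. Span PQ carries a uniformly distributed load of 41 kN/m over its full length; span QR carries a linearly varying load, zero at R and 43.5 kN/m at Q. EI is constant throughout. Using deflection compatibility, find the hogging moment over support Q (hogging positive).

Insert a hinge at Q; M_Q is the redundant, and each span becomes simply supported.
Discontinuity in slope at Q on the released structure — sum the simple-span end rotations:
  span PQ: UDL 41: wL³/(24EI) = 213.5/EI
  span QR: triangular load, peak 43.5: w₀L³/(45EI) = 828.8/EI
  relative rotation θ_0 = (213.5 + 828.8)/EI = 1042/EI
A unit hogging moment at Q produces rotation L₁/(3EI) + L₂/(3EI) = 4.833/EI.
Slope continuity at Q: θ_0 = M_Q·4.833/EI, so M_Q = 1042/4.833 = 215.7 kN·m (hogging).

M_Q = 215.7 kN·m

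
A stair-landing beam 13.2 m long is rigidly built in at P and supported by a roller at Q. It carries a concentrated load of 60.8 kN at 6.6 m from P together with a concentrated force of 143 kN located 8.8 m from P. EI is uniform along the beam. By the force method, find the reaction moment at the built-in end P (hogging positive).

M_P = 430.1 kN·m

Remove the prop at Q; the released (primary) structure is a cantilever built in at P.
Downward deflection at the released point Q due to the loads:
  point load 60.8 at a = 6.6: Pa²(3L − a)/(6EI) = 14566/EI
  point load 143 at a = 8.8: Pa²(3L − a)/(6EI) = 56846/EI
  δ_0 = 71413/EI
Flexibility coefficient — unit upward force at Q: δ_{QQ} = L³/(3EI) = 766.7/EI.
The prop prevents deflection at Q: R_Q = δ_0/δ_{QQ} = 71413/766.7 = 93.15 kN.
Moment equilibrium about P: M_P = Σ(load moments about P) − R_Q·L = 1660 − 93.15×13.2 = 430.1 kN·m.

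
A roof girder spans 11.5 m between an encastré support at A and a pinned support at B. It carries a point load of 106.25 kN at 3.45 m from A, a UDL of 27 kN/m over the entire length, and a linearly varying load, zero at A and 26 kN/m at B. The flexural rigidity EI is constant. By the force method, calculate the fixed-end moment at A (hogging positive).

Remove the prop at B; the released (primary) structure is a cantilever built in at A.
Primary-structure tip deflection at B by superposition:
  point load 106.25 at a = 3.45: Pa²(3L − a)/(6EI) = 6545/EI
  UDL 27: wL⁴/(8EI) = 59029/EI
  triangular load, peak 26 at the free end: 11w₀L⁴/(120EI) = 41685/EI
  δ_0 = 107258/EI
Tip deflection under a unit load at B: L³/(3EI) = 507/EI.
Compatibility at B: δ_0 − R_B·δ_{BB} = 0, so R_B = 107258/507 = 211.6 kN.
Moment equilibrium about A: M_A = Σ(load moments about A) − R_B·L = 3298 − 211.6×11.5 = 865 kN·m.

M_A = 865 kN·m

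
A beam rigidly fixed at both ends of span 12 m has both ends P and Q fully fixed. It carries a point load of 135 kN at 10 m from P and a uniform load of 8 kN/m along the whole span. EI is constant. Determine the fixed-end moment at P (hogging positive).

M_P = 133.5 kN·m

Release both end moments; the primary structure is a simply-supported span PQ with redundants M_P and M_Q.
On the primary (simply-supported) span, the end slopes from the loading are:
  at P: point load 135 at a = 10: Pab(L + b)/(6LEI) = 525/EI
  at Q: point load 135 at a = 10: Pab(L + a)/(6LEI) = 825/EI
  at P: UDL 8: wL³/(24EI) = 576/EI
  at Q: UDL 8: wL³/(24EI) = 576/EI
  θ_P0 = 1101/EI,  θ_Q0 = 1401/EI
Flexibility coefficients: a unit moment at one end gives L/(3EI) there and L/(6EI) at the far end, so f₁₁ = f₂₂ = 4/EI and f₁₂ = f₂₁ = 2/EI.
Compatibility — zero rotation at each built-in end:
  4 M_P + 2 M_Q = 1101
  2 M_P + 4 M_Q = 1401
Solving the pair gives M_P = 133.5 kN·m and M_Q = 283.5 kN·m (hogging).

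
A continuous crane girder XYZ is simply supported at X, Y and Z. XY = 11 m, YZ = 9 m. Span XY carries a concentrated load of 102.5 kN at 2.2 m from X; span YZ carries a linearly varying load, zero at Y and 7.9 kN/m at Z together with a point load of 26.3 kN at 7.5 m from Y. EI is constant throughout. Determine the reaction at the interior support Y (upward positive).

Take M_Y as the redundant. Released structure: two simple spans XY and YZ with a hinge at Y.
End slopes at the hinge Y, treating each span as simply supported:
  span XY: point load 102.5 at a = 2.2: Pab(L + a)/(6LEI) = 396.9/EI
  span YZ: triangular load, peak 7.9: 7w₀L³/(360EI) = 112/EI
  span YZ: point load 26.3 at a = 7.5: Pab(L + b)/(6LEI) = 57.53/EI
  relative rotation θ_0 = (396.9 + 169.5)/EI = 566.4/EI
A unit hogging moment at Y produces rotation L₁/(3EI) + L₂/(3EI) = 6.667/EI.
Slope continuity at Y: θ_0 = M_Y·6.667/EI, so M_Y = 566.4/6.667 = 84.96 kN·m (hogging).
Span XY, ΣM about X with M_Y applied at Y: R_Y^{XY}·11 = 225.5 + 84.96, so R_Y^{XY} = 28.22 kN and R_X = 102.5 − 28.22 = 74.28 kN.
Span YZ, ΣM about Z: R_Y^{YZ}·9 = 146.1 + 84.96, so R_Y^{YZ} = 25.67 kN and R_Z = 61.85 − 25.67 = 36.18 kN.
R_Y = 28.22 + 25.67 = 53.9 kN.

R_Y = 53.9 kN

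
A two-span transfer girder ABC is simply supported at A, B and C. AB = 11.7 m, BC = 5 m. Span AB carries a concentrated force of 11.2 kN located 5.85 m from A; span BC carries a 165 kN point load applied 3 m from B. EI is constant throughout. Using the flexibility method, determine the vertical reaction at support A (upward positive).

R_A = 0.582 kN

Insert a hinge at B; M_B is the redundant, and each span becomes simply supported.
Discontinuity in slope at B on the released structure — sum the simple-span end rotations:
  span AB: point load 11.2 at a = 5.85: Pab(L + a)/(6LEI) = 95.82/EI
  span BC: point load 165 at a = 3: Pab(L + b)/(6LEI) = 231/EI
  relative rotation θ_0 = (95.82 + 231)/EI = 326.8/EI
A unit hogging moment at B produces rotation L₁/(3EI) + L₂/(3EI) = 5.567/EI.
Slope continuity at B: θ_0 = M_B·5.567/EI, so M_B = 326.8/5.567 = 58.71 kN·m (hogging).
Span AB, ΣM about A with M_B applied at B: R_B^{AB}·11.7 = 65.52 + 58.71, so R_B^{AB} = 10.62 kN and R_A = 11.2 − 10.62 = 0.582 kN.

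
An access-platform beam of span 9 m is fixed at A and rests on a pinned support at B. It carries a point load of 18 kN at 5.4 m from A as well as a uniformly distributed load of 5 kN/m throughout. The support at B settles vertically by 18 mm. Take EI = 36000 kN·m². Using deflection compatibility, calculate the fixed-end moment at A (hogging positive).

Release the roller at B. Primary structure: cantilever fixed at A.
Primary-structure tip deflection at B by superposition:
  point load 18 at a = 5.4: Pa²(3L − a)/(6EI) = 1890/EI
  UDL 5: wL⁴/(8EI) = 4101/EI
  δ_0 = 5990/EI
Flexibility coefficient — unit upward force at B: δ_{BB} = L³/(3EI) = 243/EI.
With EI = 36000 kN·m²: δ_0 = 0.16639 m and δ_{BB} = 0.00675 m/kN.
Compatibility — the beam at B must follow the support down by 0.018 m: δ_0 − R_B·δ_{BB} = 0.018, so R_B = (0.16639 − 0.018)/0.00675 = 21.98 kN.
Moment equilibrium about A: M_A = Σ(load moments about A) − R_B·L = 299.7 − 21.98×9 = 101.8 kN·m.

M_A = 101.8 kN·m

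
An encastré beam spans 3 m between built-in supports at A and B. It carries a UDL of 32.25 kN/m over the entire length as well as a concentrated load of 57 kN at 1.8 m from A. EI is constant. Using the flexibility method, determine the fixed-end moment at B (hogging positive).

Release both end moments; the primary structure is a simply-supported span AB with redundants M_A and M_B.
End rotations of the released simple span under the applied load (×1/EI):
  at A: UDL 32.25: wL³/(24EI) = 36.28/EI
  at B: UDL 32.25: wL³/(24EI) = 36.28/EI
  at A: point load 57 at a = 1.8: Pab(L + b)/(6LEI) = 28.73/EI
  at B: point load 57 at a = 1.8: Pab(L + a)/(6LEI) = 32.83/EI
  θ_A0 = 65.01/EI,  θ_B0 = 69.11/EI
Flexibility coefficients: a unit moment at one end gives L/(3EI) there and L/(6EI) at the far end, so f₁₁ = f₂₂ = 1/EI and f₁₂ = f₂₁ = 0.5/EI.
Compatibility — zero rotation at each built-in end:
  1 M_A + 0.5 M_B = 65.01
  0.5 M_A + 1 M_B = 69.11
Solving the pair gives M_A = 40.6 kN·m and M_B = 48.81 kN·m (hogging).

M_B = 48.81 kN·m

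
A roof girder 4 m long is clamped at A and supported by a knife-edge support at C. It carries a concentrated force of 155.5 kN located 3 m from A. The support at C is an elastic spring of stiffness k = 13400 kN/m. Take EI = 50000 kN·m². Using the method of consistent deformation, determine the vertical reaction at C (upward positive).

Remove the prop at C; the released (primary) structure is a cantilever built in at A.
Deflection at C on the released cantilever, summing each load's contribution:
  point load 155.5 at a = 3: Pa²(3L − a)/(6EI) = 2099/EI
Tip deflection under a unit load at C: L³/(3EI) = 21.33/EI.
With EI = 50000 kN·m²: δ_0 = 0.041985 m and δ_{CC} = 0.000427 m/kN.
Compatibility — the spring shortens by R_C/k under the reaction it provides: δ_0 − R_C·δ_{CC} = R_C/k. With 1/k = 0.000075 m/kN, R_C = δ_0 / (δ_{CC} + 1/k) = 0.041985 / (0.000427 + 0.000075) = 83.75 kN.

R_C = 83.75 kN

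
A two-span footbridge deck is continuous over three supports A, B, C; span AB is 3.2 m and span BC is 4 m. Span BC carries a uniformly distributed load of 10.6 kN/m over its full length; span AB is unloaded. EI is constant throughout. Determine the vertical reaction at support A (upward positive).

Insert a hinge at B; M_B is the redundant, and each span becomes simply supported.
End slopes at the hinge B, treating each span as simply supported:
  span BC: UDL 10.6: wL³/(24EI) = 28.27/EI
  relative rotation θ_0 = (0 + 28.27)/EI = 28.27/EI
A unit hogging moment at B produces rotation L₁/(3EI) + L₂/(3EI) = 2.4/EI.
Compatibility: M_B·(L₁+L₂)/(3EI) = θ_0, giving M_B = 11.78 kN·m (hogging).
Span AB, ΣM about A with M_B applied at B: R_B^{AB}·3.2 = 0 + 11.78, so R_B^{AB} = 3.681 kN and R_A = 0 − 3.681 = -3.681 kN.

R_A = -3.681 kN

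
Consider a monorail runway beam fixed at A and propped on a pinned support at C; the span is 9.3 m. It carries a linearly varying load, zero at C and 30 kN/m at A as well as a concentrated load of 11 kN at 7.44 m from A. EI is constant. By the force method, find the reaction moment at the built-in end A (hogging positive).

Remove the prop at C; the released (primary) structure is a cantilever built in at A.
Deflection at C on the released cantilever, summing each load's contribution:
  triangular load, peak 30 at the fixed end: w₀L⁴/(30EI) = 7481/EI
  point load 11 at a = 7.44: Pa²(3L − a)/(6EI) = 2076/EI
  δ_0 = 9557/EI
Tip deflection under a unit load at C: L³/(3EI) = 268.1/EI.
Compatibility at C: δ_0 − R_C·δ_{CC} = 0, so R_C = 9557/268.1 = 35.64 kN.
Moment equilibrium about A: M_A = Σ(load moments about A) − R_C·L = 514.3 − 35.64×9.3 = 182.8 kN·m.

M_A = 182.8 kN·m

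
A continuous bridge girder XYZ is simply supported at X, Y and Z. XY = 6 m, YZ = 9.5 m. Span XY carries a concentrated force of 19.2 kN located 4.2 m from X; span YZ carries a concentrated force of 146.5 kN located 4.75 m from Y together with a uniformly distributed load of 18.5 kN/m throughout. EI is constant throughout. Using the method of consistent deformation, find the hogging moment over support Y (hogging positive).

M_Y = 295.8 kN·m

Take M_Y as the redundant. Released structure: two simple spans XY and YZ with a hinge at Y.
Discontinuity in slope at Y on the released structure — sum the simple-span end rotations:
  span XY: point load 19.2 at a = 4.2: Pab(L + a)/(6LEI) = 41.13/EI
  span YZ: point load 146.5 at a = 4.75: Pab(L + b)/(6LEI) = 826.4/EI
  span YZ: UDL 18.5: wL³/(24EI) = 660.9/EI
  relative rotation θ_0 = (41.13 + 1487)/EI = 1528/EI
A unit hogging moment at Y produces rotation L₁/(3EI) + L₂/(3EI) = 5.167/EI.
Slope continuity at Y: θ_0 = M_Y·5.167/EI, so M_Y = 1528/5.167 = 295.8 kN·m (hogging).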